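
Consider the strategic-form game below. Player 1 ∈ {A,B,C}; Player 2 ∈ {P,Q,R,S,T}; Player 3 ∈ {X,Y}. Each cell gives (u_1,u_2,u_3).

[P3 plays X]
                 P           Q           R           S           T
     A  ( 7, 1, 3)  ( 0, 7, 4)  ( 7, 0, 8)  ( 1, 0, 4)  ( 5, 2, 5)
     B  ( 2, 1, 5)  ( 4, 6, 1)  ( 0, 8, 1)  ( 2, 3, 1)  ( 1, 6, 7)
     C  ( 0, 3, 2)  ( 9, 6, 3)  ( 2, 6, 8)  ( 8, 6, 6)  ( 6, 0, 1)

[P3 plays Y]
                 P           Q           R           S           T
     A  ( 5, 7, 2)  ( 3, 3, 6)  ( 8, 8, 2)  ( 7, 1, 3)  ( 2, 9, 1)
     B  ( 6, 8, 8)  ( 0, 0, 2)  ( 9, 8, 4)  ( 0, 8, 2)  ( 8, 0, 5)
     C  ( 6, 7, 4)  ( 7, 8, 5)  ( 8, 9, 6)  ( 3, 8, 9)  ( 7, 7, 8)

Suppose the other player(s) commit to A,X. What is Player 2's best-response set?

P2 best: {Q}

u_2(P vs A,X) = 1
u_2(Q vs A,X) = 7
u_2(R vs A,X) = 0
u_2(S vs A,X) = 0
u_2(T vs A,X) = 2
max payoff 7 at {Q}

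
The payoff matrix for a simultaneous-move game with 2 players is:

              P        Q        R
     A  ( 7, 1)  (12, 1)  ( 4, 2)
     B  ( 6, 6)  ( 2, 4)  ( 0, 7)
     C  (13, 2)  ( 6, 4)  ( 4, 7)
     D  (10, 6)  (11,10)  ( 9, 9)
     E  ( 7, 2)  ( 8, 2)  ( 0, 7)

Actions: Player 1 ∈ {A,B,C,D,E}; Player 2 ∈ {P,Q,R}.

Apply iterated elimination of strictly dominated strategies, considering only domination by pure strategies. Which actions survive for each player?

IESDS → P1:{A,D} P2:{Q,R}

P1 drop B (A beats it: P:7>6 Q:12>2 R:4>0)
P1 drop E (D beats it: P:10>7 Q:11>8 R:9>0)
P2 drop P (R beats it: A:2>1 C:7>2 D:9>6)
P1 drop C (D beats it: Q:11>6 R:9>4)
P1→{A,D} P2→{Q,R}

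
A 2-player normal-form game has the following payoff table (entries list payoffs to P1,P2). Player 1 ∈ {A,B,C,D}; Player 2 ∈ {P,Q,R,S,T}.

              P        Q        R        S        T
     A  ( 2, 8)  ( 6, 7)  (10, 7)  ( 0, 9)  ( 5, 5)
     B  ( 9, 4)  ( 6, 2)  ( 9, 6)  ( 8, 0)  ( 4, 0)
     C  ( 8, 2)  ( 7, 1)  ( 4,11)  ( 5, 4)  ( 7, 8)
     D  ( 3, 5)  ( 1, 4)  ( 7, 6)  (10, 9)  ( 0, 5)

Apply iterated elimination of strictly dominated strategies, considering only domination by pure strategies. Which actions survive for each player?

IESDS → P1:{A,B,D} P2:{P,R,S}

P2 drop Q (P beats it: A:8>7 B:4>2 C:2>1 D:5>4)
P2 drop T (R beats it: A:7>5 B:6>0 C:11>8 D:6>5)
P1 drop C (B beats it: P:9>8 R:9>4 S:8>5)
P1→{A,B,D} P2→{P,R,S}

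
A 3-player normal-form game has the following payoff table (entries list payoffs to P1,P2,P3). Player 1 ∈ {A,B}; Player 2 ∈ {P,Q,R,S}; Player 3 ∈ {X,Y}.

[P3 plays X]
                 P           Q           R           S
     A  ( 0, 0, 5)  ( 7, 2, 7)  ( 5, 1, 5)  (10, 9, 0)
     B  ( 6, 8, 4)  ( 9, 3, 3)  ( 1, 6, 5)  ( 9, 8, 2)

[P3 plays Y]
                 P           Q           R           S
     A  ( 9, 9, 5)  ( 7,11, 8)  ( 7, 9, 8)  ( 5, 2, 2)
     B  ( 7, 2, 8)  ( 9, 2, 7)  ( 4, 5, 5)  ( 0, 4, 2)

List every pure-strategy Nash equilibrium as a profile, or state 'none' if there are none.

(A,P,X): not NE [P1→B gives 6>0; P2→S gives 9>0]
(A,P,Y): not NE [P2→Q gives 11>9]
(A,Q,X): not NE [P1→B gives 9>7; P2→S gives 9>2; P3→Y gives 8>7]
(A,Q,Y): not NE [P1→B gives 9>7]
(A,R,X): not NE [P2→S gives 9>1; P3→Y gives 8>5]
(A,R,Y): not NE [P2→Q gives 11>9]
(A,S,X): not NE [P3→Y gives 2>0]
(A,S,Y): not NE [P2→Q gives 11>2]
(B,P,X): not NE [P3→Y gives 8>4]
(B,P,Y): not NE [P1→A gives 9>7; P2→R gives 5>2]
(B,Q,X): not NE [P2→S gives 8>3; P3→Y gives 7>3]
(B,Q,Y): not NE [P2→R gives 5>2]
(B,R,X): not NE [P1→A gives 5>1; P2→S gives 8>6]
(B,R,Y): not NE [P1→A gives 7>4]
(B,S,X): not NE [P1→A gives 10>9]
(B,S,Y): not NE [P1→A gives 5>0; P2→R gives 5>4]

No pure NE.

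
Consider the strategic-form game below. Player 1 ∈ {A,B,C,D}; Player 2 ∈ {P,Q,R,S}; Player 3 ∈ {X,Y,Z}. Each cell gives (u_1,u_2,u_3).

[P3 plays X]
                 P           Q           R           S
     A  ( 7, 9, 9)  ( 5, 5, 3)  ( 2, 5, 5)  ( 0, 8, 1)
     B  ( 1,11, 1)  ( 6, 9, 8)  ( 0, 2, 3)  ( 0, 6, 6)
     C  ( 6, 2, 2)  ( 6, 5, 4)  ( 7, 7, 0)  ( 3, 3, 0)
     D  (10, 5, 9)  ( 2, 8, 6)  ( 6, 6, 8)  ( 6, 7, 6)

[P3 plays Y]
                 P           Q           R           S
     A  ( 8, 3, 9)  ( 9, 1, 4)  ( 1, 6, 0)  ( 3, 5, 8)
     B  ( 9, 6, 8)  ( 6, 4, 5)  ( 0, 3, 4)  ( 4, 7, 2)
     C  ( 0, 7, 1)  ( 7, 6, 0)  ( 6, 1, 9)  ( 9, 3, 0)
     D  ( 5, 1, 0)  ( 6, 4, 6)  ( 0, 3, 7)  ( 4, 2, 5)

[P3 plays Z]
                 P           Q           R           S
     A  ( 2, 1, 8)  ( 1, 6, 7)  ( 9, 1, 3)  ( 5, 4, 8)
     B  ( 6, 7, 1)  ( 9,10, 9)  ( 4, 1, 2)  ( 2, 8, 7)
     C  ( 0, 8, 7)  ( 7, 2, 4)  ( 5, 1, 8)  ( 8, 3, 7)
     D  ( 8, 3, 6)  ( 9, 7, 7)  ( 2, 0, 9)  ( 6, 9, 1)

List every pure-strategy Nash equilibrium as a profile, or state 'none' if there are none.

(A,P,X): not NE [P1→D gives 10>7]
(A,P,Y): not NE [P1→B gives 9>8; P2→R gives 6>3]
(A,P,Z): not NE [P1→D gives 8>2; P2→Q gives 6>1; P3→Y gives 9>8]
(A,Q,X): not NE [P1→C gives 6>5; P2→P gives 9>5; P3→Z gives 7>3]
(A,Q,Y): not NE [P2→R gives 6>1; P3→Z gives 7>4]
(A,Q,Z): not NE [P1→D gives 9>1]
(A,R,X): not NE [P1→C gives 7>2; P2→P gives 9>5]
(A,R,Y): not NE [P1→C gives 6>1; P3→X gives 5>0]
(A,R,Z): not NE [P2→Q gives 6>1; P3→X gives 5>3]
(A,S,X): not NE [P1→D gives 6>0; P2→P gives 9>8; P3→Z gives 8>1]
(A,S,Y): not NE [P1→C gives 9>3; P2→R gives 6>5]
(A,S,Z): not NE [P1→C gives 8>5; P2→Q gives 6>4]
(B,P,X): not NE [P1→D gives 10>1; P3→Y gives 8>1]
(B,P,Y): not NE [P2→S gives 7>6]
(B,P,Z): not NE [P1→D gives 8>6; P2→Q gives 10>7; P3→Y gives 8>1]
(B,Q,X): not NE [P2→P gives 11>9; P3→Z gives 9>8]
(B,Q,Y): not NE [P1→A gives 9>6; P2→S gives 7>4; P3→Z gives 9>5]
(B,Q,Z): NE
(B,R,X): not NE [P1→C gives 7>0; P2→P gives 11>2; P3→Y gives 4>3]
(B,R,Y): not NE [P1→C gives 6>0; P2→S gives 7>3]
(B,R,Z): not NE [P1→A gives 9>4; P2→Q gives 10>1; P3→Y gives 4>2]
(B,S,X): not NE [P1→D gives 6>0; P2→P gives 11>6; P3→Z gives 7>6]
(B,S,Y): not NE [P1→C gives 9>4; P3→Z gives 7>2]
(B,S,Z): not NE [P1→C gives 8>2; P2→Q gives 10>8]
(C,P,X): not NE [P1→D gives 10>6; P2→R gives 7>2; P3→Z gives 7>2]
(C,P,Y): not NE [P1→B gives 9>0; P3→Z gives 7>1]
(C,P,Z): not NE [P1→D gives 8>0]
(C,Q,X): not NE [P2→R gives 7>5]
(C,Q,Y): not NE [P1→A gives 9>7; P2→P gives 7>6; P3→Z gives 4>0]
(C,Q,Z): not NE [P1→D gives 9>7; P2→P gives 8>2]
(C,R,X): not NE [P3→Y gives 9>0]
(C,R,Y): not NE [P2→P gives 7>1]
(C,R,Z): not NE [P1→A gives 9>5; P2→P gives 8>1; P3→Y gives 9>8]
(C,S,X): not NE [P1→D gives 6>3; P2→R gives 7>3; P3→Z gives 7>0]
(C,S,Y): not NE [P2→P gives 7>3; P3→Z gives 7>0]
(C,S,Z): not NE [P2→P gives 8>3]
(D,P,X): not NE [P2→Q gives 8>5]
(D,P,Y): not NE [P1→B gives 9>5; P2→Q gives 4>1; P3→X gives 9>0]
(D,P,Z): not NE [P2→S gives 9>3; P3→X gives 9>6]
(D,Q,X): not NE [P1→C gives 6>2; P3→Z gives 7>6]
(D,Q,Y): not NE [P1→A gives 9>6; P3→Z gives 7>6]
(D,Q,Z): not NE [P2→S gives 9>7]
(D,R,X): not NE [P1→C gives 7>6; P2→Q gives 8>6; P3→Z gives 9>8]
(D,R,Y): not NE [P1→C gives 6>0; P2→Q gives 4>3; P3→Z gives 9>7]
(D,R,Z): not NE [P1→A gives 9>2; P2→S gives 9>0]
(D,S,X): not NE [P2→Q gives 8>7]
(D,S,Y): not NE [P1→C gives 9>4; P2→Q gives 4>2; P3→X gives 6>5]
(D,S,Z): not NE [P1→C gives 8>6; P3→X gives 6>1]

PSNE = {(B,Q,Z)}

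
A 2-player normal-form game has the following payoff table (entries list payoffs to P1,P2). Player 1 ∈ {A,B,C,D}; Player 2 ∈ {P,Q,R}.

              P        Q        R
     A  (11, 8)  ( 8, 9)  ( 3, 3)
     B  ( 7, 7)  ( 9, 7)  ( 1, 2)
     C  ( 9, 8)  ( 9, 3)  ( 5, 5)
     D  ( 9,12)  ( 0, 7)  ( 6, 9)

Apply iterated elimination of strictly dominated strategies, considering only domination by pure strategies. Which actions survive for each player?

P2 drop R (P beats it: A:8>3 B:7>2 C:8>5 D:12>9)
P1 drop D (A beats it: P:11>9 Q:8>0)
P1→{A,B,C} P2→{P,Q}

IESDS → P1:{A,B,C} P2:{P,Q}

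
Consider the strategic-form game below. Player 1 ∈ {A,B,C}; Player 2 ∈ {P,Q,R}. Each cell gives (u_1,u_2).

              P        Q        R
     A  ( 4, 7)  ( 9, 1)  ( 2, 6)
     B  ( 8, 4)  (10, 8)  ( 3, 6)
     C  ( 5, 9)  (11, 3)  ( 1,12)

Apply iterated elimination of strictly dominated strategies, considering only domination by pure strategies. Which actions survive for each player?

Remaining: P1:{B,C} P2:{Q,R}

P1 drop A (B beats it: P:8>4 Q:10>9 R:3>2)
P2 drop P (R beats it: B:6>4 C:12>9)
P1→{B,C} P2→{Q,R}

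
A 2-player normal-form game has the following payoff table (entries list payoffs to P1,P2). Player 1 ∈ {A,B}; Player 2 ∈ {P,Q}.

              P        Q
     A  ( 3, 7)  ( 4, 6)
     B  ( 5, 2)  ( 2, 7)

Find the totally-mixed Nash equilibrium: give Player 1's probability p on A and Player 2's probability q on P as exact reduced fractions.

P1 indiff ⇒ q·3+(1-q)·4 = q·5+(1-q)·2 ⇒ q(-2) = (1-q)(-2) ⇒ q = 1/2
P2 indiff ⇒ p·7+(1-p)·2 = p·6+(1-p)·7 ⇒ p(1) = (1-p)(5) ⇒ p = 5/6

(p,q) = (5/6, 1/2)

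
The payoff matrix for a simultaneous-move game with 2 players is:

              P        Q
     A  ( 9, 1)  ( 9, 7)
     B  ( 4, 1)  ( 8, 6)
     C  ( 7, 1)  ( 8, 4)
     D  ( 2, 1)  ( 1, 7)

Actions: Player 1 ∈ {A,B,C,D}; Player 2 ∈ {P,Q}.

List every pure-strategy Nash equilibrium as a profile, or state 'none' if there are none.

PSNE = {(A,Q)}

(A,P): not NE [P2→Q gives 7>1]
(A,Q): NE
(B,P): not NE [P1→A gives 9>4; P2→Q gives 6>1]
(B,Q): not NE [P1→A gives 9>8]
(C,P): not NE [P1→A gives 9>7; P2→Q gives 4>1]
(C,Q): not NE [P1→A gives 9>8]
(D,P): not NE [P1→A gives 9>2; P2→Q gives 7>1]
(D,Q): not NE [P1→A gives 9>1]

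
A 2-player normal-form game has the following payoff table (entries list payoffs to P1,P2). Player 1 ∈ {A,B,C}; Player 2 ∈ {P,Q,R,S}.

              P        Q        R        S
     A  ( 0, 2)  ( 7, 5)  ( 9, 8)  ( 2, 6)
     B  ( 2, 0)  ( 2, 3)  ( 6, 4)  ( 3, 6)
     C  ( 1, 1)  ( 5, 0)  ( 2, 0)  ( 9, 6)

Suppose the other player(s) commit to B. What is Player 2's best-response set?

BR_2 = {S}

u_2(P vs B) = 0
u_2(Q vs B) = 3
u_2(R vs B) = 4
u_2(S vs B) = 6
max payoff 6 at {S}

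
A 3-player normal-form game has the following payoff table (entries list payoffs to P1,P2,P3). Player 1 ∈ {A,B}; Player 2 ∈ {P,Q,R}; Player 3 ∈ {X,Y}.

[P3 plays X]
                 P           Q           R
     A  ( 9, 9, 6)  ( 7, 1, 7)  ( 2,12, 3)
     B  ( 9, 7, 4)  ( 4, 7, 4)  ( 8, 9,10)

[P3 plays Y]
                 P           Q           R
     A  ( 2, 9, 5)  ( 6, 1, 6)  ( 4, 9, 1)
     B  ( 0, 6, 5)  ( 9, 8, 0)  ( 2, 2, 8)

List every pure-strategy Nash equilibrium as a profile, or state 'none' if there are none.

(A,P,X): not NE [P2→R gives 12>9]
(A,P,Y): not NE [P3→X gives 6>5]
(A,Q,X): not NE [P2→R gives 12>1]
(A,Q,Y): not NE [P1→B gives 9>6; P2→R gives 9>1; P3→X gives 7>6]
(A,R,X): not NE [P1→B gives 8>2]
(A,R,Y): not NE [P3→X gives 3>1]
(B,P,X): not NE [P2→R gives 9>7; P3→Y gives 5>4]
(B,P,Y): not NE [P1→A gives 2>0; P2→Q gives 8>6]
(B,Q,X): not NE [P1→A gives 7>4; P2→R gives 9>7]
(B,Q,Y): not NE [P3→X gives 4>0]
(B,R,X): NE
(B,R,Y): not NE [P1→A gives 4>2; P2→Q gives 8>2; P3→X gives 10>8]

PSNE = {(B,R,X)}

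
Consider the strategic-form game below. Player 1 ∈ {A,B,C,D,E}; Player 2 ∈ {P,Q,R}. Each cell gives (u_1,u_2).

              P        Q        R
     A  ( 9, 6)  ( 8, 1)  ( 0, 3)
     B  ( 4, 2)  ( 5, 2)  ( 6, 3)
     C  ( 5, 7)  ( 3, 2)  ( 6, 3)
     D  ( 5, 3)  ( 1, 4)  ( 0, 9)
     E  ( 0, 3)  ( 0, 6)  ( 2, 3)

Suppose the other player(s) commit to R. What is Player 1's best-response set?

argmax u_1 = {B,C}

u_1(A vs R) = 0
u_1(B vs R) = 6
u_1(C vs R) = 6
u_1(D vs R) = 0
u_1(E vs R) = 2
max payoff 6 at {B,C}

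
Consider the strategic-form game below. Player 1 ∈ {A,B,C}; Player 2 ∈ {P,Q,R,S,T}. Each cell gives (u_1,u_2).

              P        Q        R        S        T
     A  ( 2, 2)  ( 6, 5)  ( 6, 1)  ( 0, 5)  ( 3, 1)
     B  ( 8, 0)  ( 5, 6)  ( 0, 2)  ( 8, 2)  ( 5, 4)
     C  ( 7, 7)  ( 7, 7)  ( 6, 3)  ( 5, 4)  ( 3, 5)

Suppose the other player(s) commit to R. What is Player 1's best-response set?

u_1(A vs R) = 6
u_1(B vs R) = 0
u_1(C vs R) = 6
max payoff 6 at {A,C}

argmax u_1 = {A,C}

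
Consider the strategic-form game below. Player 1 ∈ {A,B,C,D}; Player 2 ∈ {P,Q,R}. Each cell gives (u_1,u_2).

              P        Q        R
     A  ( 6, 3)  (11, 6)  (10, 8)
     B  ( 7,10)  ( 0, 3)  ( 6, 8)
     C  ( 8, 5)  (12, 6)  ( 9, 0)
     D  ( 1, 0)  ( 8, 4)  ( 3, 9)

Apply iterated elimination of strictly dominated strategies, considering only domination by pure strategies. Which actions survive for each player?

P1 drop B (C beats it: P:8>7 Q:12>0 R:9>6)
P1 drop D (A beats it: P:6>1 Q:11>8 R:10>3)
P2 drop P (Q beats it: A:6>3 C:6>5)
P1→{A,C} P2→{Q,R}

Remaining: P1:{A,C} P2:{Q,R}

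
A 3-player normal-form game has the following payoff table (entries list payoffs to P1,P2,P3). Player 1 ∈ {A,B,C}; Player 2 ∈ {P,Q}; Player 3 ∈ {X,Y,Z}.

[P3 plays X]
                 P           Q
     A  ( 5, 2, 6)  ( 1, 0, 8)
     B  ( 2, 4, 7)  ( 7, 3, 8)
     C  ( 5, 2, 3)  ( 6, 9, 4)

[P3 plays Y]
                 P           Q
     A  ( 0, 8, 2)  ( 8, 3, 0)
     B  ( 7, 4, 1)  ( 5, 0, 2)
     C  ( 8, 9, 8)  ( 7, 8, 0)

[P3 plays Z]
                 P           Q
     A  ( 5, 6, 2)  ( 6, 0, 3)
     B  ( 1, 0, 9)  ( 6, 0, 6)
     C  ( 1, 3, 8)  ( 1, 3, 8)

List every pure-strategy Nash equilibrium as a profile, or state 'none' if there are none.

(A,P,X): NE
(A,P,Y): not NE [P1→C gives 8>0; P3→X gives 6>2]
(A,P,Z): not NE [P3→X gives 6>2]
(A,Q,X): not NE [P1→B gives 7>1; P2→P gives 2>0]
(A,Q,Y): not NE [P2→P gives 8>3; P3→X gives 8>0]
(A,Q,Z): not NE [P2→P gives 6>0; P3→X gives 8>3]
(B,P,X): not NE [P1→C gives 5>2; P3→Z gives 9>7]
(B,P,Y): not NE [P1→C gives 8>7; P3→Z gives 9>1]
(B,P,Z): not NE [P1→A gives 5>1]
(B,Q,X): not NE [P2→P gives 4>3]
(B,Q,Y): not NE [P1→A gives 8>5; P2→P gives 4>0; P3→X gives 8>2]
(B,Q,Z): not NE [P3→X gives 8>6]
(C,P,X): not NE [P2→Q gives 9>2; P3→Z gives 8>3]
(C,P,Y): NE
(C,P,Z): not NE [P1→A gives 5>1]
(C,Q,X): not NE [P1→B gives 7>6; P3→Z gives 8>4]
(C,Q,Y): not NE [P1→A gives 8>7; P2→P gives 9>8; P3→Z gives 8>0]
(C,Q,Z): not NE [P1→B gives 6>1]

Nash profiles: (A,P,X), (C,P,Y)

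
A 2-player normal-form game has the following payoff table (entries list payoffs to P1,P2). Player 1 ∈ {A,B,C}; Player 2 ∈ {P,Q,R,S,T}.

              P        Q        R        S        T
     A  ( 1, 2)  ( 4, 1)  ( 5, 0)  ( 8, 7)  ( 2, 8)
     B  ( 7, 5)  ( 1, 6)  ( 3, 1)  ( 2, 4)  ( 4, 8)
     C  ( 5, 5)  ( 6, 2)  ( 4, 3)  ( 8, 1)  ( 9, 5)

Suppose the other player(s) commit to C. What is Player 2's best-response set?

u_2(P vs C) = 5
u_2(Q vs C) = 2
u_2(R vs C) = 3
u_2(S vs C) = 1
u_2(T vs C) = 5
max payoff 5 at {P,T}

BR_2 = {P,T}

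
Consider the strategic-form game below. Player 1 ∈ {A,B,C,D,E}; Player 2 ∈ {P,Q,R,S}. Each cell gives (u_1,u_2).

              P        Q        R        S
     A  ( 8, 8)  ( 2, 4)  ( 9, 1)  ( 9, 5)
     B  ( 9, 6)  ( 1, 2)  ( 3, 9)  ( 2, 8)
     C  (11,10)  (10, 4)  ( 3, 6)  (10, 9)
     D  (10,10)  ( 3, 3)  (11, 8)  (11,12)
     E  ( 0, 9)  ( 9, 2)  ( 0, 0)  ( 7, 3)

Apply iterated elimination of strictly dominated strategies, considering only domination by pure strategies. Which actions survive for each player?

P1 drop A (D beats it: P:10>8 Q:3>2 R:11>9 S:11>9)
P1 drop B (D beats it: P:10>9 Q:3>1 R:11>3 S:11>2)
P1 drop E (C beats it: P:11>0 Q:10>9 R:3>0 S:10>7)
P2 drop Q (P beats it: C:10>4 D:10>3)
P2 drop R (P beats it: C:10>6 D:10>8)
P1→{C,D} P2→{P,S}

IESDS → P1:{C,D} P2:{P,S}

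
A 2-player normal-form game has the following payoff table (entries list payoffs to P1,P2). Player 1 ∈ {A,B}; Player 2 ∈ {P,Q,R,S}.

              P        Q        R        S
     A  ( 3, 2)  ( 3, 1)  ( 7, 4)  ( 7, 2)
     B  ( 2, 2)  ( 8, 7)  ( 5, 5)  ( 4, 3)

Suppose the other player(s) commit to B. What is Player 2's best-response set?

argmax u_2 = {Q}

u_2(P vs B) = 2
u_2(Q vs B) = 7
u_2(R vs B) = 5
u_2(S vs B) = 3
max payoff 7 at {Q}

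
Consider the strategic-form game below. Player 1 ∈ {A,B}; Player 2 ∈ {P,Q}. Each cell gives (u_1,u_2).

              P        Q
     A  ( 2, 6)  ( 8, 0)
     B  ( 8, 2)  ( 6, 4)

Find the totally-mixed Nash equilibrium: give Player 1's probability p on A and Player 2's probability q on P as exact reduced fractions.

(p,q) = (1/4, 1/4)

P1 indiff ⇒ q·2+(1-q)·8 = q·8+(1-q)·6 ⇒ q(-6) = (1-q)(-2) ⇒ q = 1/4
P2 indiff ⇒ p·6+(1-p)·2 = p·0+(1-p)·4 ⇒ p(6) = (1-p)(2) ⇒ p = 1/4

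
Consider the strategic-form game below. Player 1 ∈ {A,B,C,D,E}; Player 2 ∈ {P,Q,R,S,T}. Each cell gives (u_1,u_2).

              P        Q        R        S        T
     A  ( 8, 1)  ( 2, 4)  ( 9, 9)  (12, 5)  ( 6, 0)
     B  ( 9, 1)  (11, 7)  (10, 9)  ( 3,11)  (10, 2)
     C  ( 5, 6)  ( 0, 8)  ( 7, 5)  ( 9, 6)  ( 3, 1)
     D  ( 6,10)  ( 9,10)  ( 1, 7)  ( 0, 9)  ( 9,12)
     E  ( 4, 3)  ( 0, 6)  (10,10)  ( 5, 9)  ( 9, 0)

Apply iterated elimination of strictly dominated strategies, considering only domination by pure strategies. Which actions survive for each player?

Remaining: P1:{A,B,E} P2:{R,S}

P1 drop C (A beats it: P:8>5 Q:2>0 R:9>7 S:12>9 T:6>3)
P1 drop D (B beats it: P:9>6 Q:11>9 R:10>1 S:3>0 T:10>9)
P2 drop P (Q beats it: A:4>1 B:7>1 E:6>3)
P2 drop Q (R beats it: A:9>4 B:9>7 E:10>6)
P2 drop T (R beats it: A:9>0 B:9>2 E:10>0)
P1→{A,B,E} P2→{R,S}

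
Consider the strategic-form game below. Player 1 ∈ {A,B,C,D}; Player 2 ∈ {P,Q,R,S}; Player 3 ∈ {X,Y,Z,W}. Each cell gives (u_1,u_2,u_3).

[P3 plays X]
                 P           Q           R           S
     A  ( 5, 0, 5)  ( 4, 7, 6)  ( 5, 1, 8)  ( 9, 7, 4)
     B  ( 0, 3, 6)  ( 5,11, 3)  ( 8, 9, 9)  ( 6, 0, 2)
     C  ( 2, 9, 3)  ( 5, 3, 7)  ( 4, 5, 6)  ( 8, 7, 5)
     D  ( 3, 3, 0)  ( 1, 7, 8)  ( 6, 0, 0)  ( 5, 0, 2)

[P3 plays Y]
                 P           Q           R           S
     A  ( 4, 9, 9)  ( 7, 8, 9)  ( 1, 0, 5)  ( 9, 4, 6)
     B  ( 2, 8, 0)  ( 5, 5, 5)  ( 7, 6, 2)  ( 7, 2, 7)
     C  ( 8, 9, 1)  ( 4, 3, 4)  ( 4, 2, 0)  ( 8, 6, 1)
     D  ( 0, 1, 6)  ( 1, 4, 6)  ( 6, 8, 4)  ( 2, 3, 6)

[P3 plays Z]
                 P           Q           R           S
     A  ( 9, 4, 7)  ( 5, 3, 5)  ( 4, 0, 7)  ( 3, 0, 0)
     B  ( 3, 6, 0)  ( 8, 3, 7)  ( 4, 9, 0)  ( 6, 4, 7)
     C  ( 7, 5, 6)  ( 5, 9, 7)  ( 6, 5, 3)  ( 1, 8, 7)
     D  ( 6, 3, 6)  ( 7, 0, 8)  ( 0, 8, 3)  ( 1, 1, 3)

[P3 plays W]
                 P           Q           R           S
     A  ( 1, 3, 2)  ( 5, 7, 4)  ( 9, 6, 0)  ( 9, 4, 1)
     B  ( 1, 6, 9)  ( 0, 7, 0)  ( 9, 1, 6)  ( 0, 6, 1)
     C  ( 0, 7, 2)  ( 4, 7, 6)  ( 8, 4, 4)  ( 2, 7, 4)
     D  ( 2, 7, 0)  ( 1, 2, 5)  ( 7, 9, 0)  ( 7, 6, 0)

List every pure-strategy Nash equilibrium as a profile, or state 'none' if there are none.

No pure NE.

(A,P,X): not NE [P2→S gives 7>0; P3→Y gives 9>5]
(A,P,Y): not NE [P1→C gives 8>4]
(A,P,Z): not NE [P3→Y gives 9>7]
(A,P,W): not NE [P1→D gives 2>1; P2→Q gives 7>3; P3→Y gives 9>2]
(A,Q,X): not NE [P1→C gives 5>4; P3→Y gives 9>6]
(A,Q,Y): not NE [P2→P gives 9>8]
(A,Q,Z): not NE [P1→B gives 8>5; P2→P gives 4>3; P3→Y gives 9>5]
(A,Q,W): not NE [P3→Y gives 9>4]
(A,R,X): not NE [P1→B gives 8>5; P2→S gives 7>1]
(A,R,Y): not NE [P1→B gives 7>1; P2→P gives 9>0; P3→X gives 8>5]
(A,R,Z): not NE [P1→C gives 6>4; P2→P gives 4>0; P3→X gives 8>7]
(A,R,W): not NE [P2→Q gives 7>6; P3→X gives 8>0]
(A,S,X): not NE [P3→Y gives 6>4]
(A,S,Y): not NE [P2→P gives 9>4]
(A,S,Z): not NE [P1→B gives 6>3; P2→P gives 4>0; P3→Y gives 6>0]
(A,S,W): not NE [P2→Q gives 7>4; P3→Y gives 6>1]
(B,P,X): not NE [P1→A gives 5>0; P2→Q gives 11>3; P3→W gives 9>6]
(B,P,Y): not NE [P1→C gives 8>2; P3→W gives 9>0]
(B,P,Z): not NE [P1→A gives 9>3; P2→R gives 9>6; P3→W gives 9>0]
(B,P,W): not NE [P1→D gives 2>1; P2→Q gives 7>6]
(B,Q,X): not NE [P3→Z gives 7>3]
(B,Q,Y): not NE [P1→A gives 7>5; P2→P gives 8>5; P3→Z gives 7>5]
(B,Q,Z): not NE [P2→R gives 9>3]
(B,Q,W): not NE [P1→A gives 5>0; P3→Z gives 7>0]
(B,R,X): not NE [P2→Q gives 11>9]
(B,R,Y): not NE [P2→P gives 8>6; P3→X gives 9>2]
(B,R,Z): not NE [P1→C gives 6>4; P3→X gives 9>0]
(B,R,W): not NE [P2→Q gives 7>1; P3→X gives 9>6]
(B,S,X): not NE [P1→A gives 9>6; P2→Q gives 11>0; P3→Z gives 7>2]
(B,S,Y): not NE [P1→A gives 9>7; P2→P gives 8>2]
(B,S,Z): not NE [P2→R gives 9>4]
(B,S,W): not NE [P1→A gives 9>0; P2→Q gives 7>6; P3→Z gives 7>1]
(C,P,X): not NE [P1→A gives 5>2; P3→Z gives 6>3]
(C,P,Y): not NE [P3→Z gives 6>1]
(C,P,Z): not NE [P1→A gives 9>7; P2→Q gives 9>5]
(C,P,W): not NE [P1→D gives 2>0; P3→Z gives 6>2]
(C,Q,X): not NE [P2→P gives 9>3]
(C,Q,Y): not NE [P1→A gives 7>4; P2→P gives 9>3; P3→Z gives 7>4]
(C,Q,Z): not NE [P1→B gives 8>5]
(C,Q,W): not NE [P1→A gives 5>4; P3→Z gives 7>6]
(C,R,X): not NE [P1→B gives 8>4; P2→P gives 9>5]
(C,R,Y): not NE [P1→B gives 7>4; P2→P gives 9>2; P3→X gives 6>0]
(C,R,Z): not NE [P2→Q gives 9>5; P3→X gives 6>3]
(C,R,W): not NE [P1→B gives 9>8; P2→S gives 7>4; P3→X gives 6>4]
(C,S,X): not NE [P1→A gives 9>8; P2→P gives 9>7; P3→Z gives 7>5]
(C,S,Y): not NE [P1→A gives 9>8; P2→P gives 9>6; P3→Z gives 7>1]
(C,S,Z): not NE [P1→B gives 6>1; P2→Q gives 9>8]
(C,S,W): not NE [P1→A gives 9>2; P3→Z gives 7>4]
(D,P,X): not NE [P1→A gives 5>3; P2→Q gives 7>3; P3→Z gives 6>0]
(D,P,Y): not NE [P1→C gives 8>0; P2→R gives 8>1]
(D,P,Z): not NE [P1→A gives 9>6; P2→R gives 8>3]
(D,P,W): not NE [P2→R gives 9>7; P3→Z gives 6>0]
(D,Q,X): not NE [P1→C gives 5>1]
(D,Q,Y): not NE [P1→A gives 7>1; P2→R gives 8>4; P3→Z gives 8>6]
(D,Q,Z): not NE [P1→B gives 8>7; P2→R gives 8>0]
(D,Q,W): not NE [P1→A gives 5>1; P2→R gives 9>2; P3→Z gives 8>5]
(D,R,X): not NE [P1→B gives 8>6; P2→Q gives 7>0; P3→Y gives 4>0]
(D,R,Y): not NE [P1→B gives 7>6]
(D,R,Z): not NE [P1→C gives 6>0; P3→Y gives 4>3]
(D,R,W): not NE [P1→B gives 9>7; P3→Y gives 4>0]
(D,S,X): not NE [P1→A gives 9>5; P2→Q gives 7>0; P3→Y gives 6>2]
(D,S,Y): not NE [P1→A gives 9>2; P2→R gives 8>3]
(D,S,Z): not NE [P1→B gives 6>1; P2→R gives 8>1; P3→Y gives 6>3]
(D,S,W): not NE [P1→A gives 9>7; P2→R gives 9>6; P3→Y gives 6>0]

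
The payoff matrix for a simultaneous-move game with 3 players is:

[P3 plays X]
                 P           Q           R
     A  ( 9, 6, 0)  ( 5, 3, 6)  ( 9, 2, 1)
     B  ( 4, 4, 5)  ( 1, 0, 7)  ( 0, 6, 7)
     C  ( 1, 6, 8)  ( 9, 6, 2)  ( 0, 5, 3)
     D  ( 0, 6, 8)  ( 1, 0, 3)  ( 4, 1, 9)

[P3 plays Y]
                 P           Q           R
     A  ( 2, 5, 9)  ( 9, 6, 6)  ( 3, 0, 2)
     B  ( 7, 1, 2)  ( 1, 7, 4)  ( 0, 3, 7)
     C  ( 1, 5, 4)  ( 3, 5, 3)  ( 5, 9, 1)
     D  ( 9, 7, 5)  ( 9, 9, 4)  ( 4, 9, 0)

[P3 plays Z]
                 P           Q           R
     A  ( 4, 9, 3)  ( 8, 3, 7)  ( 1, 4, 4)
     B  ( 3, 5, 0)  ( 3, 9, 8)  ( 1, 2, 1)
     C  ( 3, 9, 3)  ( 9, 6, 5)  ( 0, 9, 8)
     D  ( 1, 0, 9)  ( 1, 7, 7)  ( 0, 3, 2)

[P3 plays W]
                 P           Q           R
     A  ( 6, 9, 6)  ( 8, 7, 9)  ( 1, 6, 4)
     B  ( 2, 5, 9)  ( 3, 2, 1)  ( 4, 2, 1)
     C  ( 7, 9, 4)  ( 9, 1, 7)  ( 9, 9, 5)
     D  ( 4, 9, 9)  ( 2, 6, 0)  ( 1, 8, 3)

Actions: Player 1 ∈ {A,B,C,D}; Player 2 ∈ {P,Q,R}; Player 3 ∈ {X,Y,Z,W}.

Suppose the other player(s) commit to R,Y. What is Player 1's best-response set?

P1 best: {C}

u_1(A vs R,Y) = 3
u_1(B vs R,Y) = 0
u_1(C vs R,Y) = 5
u_1(D vs R,Y) = 4
max payoff 5 at {C}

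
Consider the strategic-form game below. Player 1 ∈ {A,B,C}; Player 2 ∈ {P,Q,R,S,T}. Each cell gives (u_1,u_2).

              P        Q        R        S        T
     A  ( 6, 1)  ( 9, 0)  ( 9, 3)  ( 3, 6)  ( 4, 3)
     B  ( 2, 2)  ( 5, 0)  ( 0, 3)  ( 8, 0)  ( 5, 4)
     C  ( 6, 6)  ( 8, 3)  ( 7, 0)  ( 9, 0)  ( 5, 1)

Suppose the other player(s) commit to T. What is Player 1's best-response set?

u_1(A vs T) = 4
u_1(B vs T) = 5
u_1(C vs T) = 5
max payoff 5 at {B,C}

P1 best: {B,C}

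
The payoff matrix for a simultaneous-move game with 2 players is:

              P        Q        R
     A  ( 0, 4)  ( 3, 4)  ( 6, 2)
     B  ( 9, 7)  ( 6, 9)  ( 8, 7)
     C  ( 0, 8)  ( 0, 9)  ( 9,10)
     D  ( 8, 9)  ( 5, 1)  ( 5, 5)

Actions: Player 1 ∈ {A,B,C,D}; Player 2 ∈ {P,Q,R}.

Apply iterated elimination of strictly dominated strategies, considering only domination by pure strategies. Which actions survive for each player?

Remaining: P1:{B,C} P2:{Q,R}

P1 drop A (B beats it: P:9>0 Q:6>3 R:8>6)
P1 drop D (B beats it: P:9>8 Q:6>5 R:8>5)
P2 drop P (Q beats it: B:9>7 C:9>8)
P1→{B,C} P2→{Q,R}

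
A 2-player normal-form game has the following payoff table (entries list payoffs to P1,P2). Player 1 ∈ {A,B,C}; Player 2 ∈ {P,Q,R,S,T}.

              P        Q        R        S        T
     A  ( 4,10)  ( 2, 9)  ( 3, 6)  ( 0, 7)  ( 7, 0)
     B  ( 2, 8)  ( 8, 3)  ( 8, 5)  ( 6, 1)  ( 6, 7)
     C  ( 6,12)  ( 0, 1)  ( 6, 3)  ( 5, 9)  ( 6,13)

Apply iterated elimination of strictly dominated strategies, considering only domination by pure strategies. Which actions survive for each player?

Survivors P1:{A,C} P2:{P,T}

P2 drop Q (P beats it: A:10>9 B:8>3 C:12>1)
P2 drop R (P beats it: A:10>6 B:8>5 C:12>3)
P2 drop S (P beats it: A:10>7 B:8>1 C:12>9)
P1 drop B (A beats it: P:4>2 T:7>6)
P1→{A,C} P2→{P,T}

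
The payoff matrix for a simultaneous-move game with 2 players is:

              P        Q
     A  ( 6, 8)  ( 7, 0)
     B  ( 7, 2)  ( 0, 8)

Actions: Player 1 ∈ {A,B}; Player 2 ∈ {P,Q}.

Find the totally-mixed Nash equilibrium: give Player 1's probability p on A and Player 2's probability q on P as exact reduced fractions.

P1 indiff ⇒ q·6+(1-q)·7 = q·7+(1-q)·0 ⇒ q(-1) = (1-q)(-7) ⇒ q = 7/8
P2 indiff ⇒ p·8+(1-p)·2 = p·0+(1-p)·8 ⇒ p(8) = (1-p)(6) ⇒ p = 3/7

p=3/7, q=7/8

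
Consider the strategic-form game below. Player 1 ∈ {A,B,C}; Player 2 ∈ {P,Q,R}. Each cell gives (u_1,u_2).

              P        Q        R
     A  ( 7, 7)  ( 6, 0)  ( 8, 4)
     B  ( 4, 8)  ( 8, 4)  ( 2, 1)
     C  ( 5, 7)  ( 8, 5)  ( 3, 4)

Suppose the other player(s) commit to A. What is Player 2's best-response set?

u_2(P vs A) = 7
u_2(Q vs A) = 0
u_2(R vs A) = 4
max payoff 7 at {P}

P2 best: {P}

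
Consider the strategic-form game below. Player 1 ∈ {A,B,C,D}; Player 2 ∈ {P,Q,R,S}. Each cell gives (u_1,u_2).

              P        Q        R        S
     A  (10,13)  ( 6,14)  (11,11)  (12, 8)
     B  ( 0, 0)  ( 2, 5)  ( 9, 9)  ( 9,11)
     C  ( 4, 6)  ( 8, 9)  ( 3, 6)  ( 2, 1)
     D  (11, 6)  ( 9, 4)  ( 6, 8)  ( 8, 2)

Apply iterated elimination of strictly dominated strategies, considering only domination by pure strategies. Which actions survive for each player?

Survivors P1:{A,D} P2:{P,Q,R}

P1 drop B (A beats it: P:10>0 Q:6>2 R:11>9 S:12>9)
P1 drop C (D beats it: P:11>4 Q:9>8 R:6>3 S:8>2)
P2 drop S (P beats it: A:13>8 D:6>2)
P1→{A,D} P2→{P,Q,R}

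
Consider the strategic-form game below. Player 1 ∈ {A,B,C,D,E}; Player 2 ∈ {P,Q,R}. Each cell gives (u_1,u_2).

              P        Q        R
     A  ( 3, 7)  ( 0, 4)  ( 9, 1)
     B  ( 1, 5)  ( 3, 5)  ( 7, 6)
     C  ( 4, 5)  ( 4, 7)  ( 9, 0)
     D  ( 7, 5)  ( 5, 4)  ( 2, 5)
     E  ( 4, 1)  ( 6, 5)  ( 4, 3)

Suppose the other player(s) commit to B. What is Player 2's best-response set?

u_2(P vs B) = 5
u_2(Q vs B) = 5
u_2(R vs B) = 6
max payoff 6 at {R}

P2 best: {R}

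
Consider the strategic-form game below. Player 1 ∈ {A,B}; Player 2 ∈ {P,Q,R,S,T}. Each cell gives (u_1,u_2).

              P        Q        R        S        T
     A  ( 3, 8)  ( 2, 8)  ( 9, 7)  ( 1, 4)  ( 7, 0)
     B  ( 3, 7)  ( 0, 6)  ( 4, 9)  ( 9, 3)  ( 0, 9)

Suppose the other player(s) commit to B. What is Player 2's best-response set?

BR_2 = {R,T}

u_2(P vs B) = 7
u_2(Q vs B) = 6
u_2(R vs B) = 9
u_2(S vs B) = 3
u_2(T vs B) = 9
max payoff 9 at {R,T}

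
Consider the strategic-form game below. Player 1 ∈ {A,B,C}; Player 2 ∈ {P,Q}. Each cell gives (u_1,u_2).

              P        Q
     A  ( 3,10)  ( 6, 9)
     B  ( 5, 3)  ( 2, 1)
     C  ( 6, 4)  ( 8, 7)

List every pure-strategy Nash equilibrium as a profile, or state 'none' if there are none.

(A,P): not NE [P1→C gives 6>3]
(A,Q): not NE [P1→C gives 8>6; P2→P gives 10>9]
(B,P): not NE [P1→C gives 6>5]
(B,Q): not NE [P1→C gives 8>2; P2→P gives 3>1]
(C,P): not NE [P2→Q gives 7>4]
(C,Q): NE

Nash profiles: (C,Q)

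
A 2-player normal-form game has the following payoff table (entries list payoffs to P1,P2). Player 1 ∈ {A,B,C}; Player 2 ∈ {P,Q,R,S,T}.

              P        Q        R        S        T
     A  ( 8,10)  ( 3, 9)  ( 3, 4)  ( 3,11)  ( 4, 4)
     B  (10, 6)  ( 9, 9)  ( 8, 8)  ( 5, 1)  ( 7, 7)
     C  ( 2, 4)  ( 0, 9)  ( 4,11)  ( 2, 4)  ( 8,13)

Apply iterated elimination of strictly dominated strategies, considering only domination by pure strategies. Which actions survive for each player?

Remaining: P1:{B,C} P2:{Q,R,T}

P1 drop A (B beats it: P:10>8 Q:9>3 R:8>3 S:5>3 T:7>4)
P2 drop P (Q beats it: B:9>6 C:9>4)
P2 drop S (Q beats it: B:9>1 C:9>4)
P1→{B,C} P2→{Q,R,T}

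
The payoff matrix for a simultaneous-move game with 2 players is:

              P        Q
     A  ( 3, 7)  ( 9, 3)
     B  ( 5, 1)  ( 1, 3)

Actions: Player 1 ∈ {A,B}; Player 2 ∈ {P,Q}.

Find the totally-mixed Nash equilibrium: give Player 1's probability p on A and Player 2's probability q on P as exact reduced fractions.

P1 indiff ⇒ q·3+(1-q)·9 = q·5+(1-q)·1 ⇒ q(-2) = (1-q)(-8) ⇒ q = 4/5
P2 indiff ⇒ p·7+(1-p)·1 = p·3+(1-p)·3 ⇒ p(4) = (1-p)(2) ⇒ p = 1/3

(p,q) = (1/3, 4/5)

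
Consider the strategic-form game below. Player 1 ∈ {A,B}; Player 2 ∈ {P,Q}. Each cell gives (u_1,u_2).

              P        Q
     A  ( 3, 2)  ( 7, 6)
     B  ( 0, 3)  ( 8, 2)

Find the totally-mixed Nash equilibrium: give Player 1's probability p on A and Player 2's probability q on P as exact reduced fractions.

P1 indiff ⇒ q·3+(1-q)·7 = q·0+(1-q)·8 ⇒ q(3) = (1-q)(1) ⇒ q = 1/4
P2 indiff ⇒ p·2+(1-p)·3 = p·6+(1-p)·2 ⇒ p(-4) = (1-p)(-1) ⇒ p = 1/5

(p,q) = (1/5, 1/4)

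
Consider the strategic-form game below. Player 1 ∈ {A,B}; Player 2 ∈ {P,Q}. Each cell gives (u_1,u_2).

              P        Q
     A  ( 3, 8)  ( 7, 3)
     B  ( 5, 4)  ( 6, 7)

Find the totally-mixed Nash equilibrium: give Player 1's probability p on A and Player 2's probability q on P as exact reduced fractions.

(p,q) = (3/8, 1/3)

P1 indiff ⇒ q·3+(1-q)·7 = q·5+(1-q)·6 ⇒ q(-2) = (1-q)(-1) ⇒ q = 1/3
P2 indiff ⇒ p·8+(1-p)·4 = p·3+(1-p)·7 ⇒ p(5) = (1-p)(3) ⇒ p = 3/8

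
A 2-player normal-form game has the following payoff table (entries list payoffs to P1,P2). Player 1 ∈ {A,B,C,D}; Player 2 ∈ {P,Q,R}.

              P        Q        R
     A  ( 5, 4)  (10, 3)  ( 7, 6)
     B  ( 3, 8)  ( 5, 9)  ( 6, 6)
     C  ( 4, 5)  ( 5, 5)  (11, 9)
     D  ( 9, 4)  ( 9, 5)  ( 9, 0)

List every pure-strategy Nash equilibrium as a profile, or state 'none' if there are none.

NE set: (C,R)

(A,P): not NE [P1→D gives 9>5; P2→R gives 6>4]
(A,Q): not NE [P2→R gives 6>3]
(A,R): not NE [P1→C gives 11>7]
(B,P): not NE [P1→D gives 9>3; P2→Q gives 9>8]
(B,Q): not NE [P1→A gives 10>5]
(B,R): not NE [P1→C gives 11>6; P2→Q gives 9>6]
(C,P): not NE [P1→D gives 9>4; P2→R gives 9>5]
(C,Q): not NE [P1→A gives 10>5; P2→R gives 9>5]
(C,R): NE
(D,P): not NE [P2→Q gives 5>4]
(D,Q): not NE [P1→A gives 10>9]
(D,R): not NE [P1→C gives 11>9; P2→Q gives 5>0]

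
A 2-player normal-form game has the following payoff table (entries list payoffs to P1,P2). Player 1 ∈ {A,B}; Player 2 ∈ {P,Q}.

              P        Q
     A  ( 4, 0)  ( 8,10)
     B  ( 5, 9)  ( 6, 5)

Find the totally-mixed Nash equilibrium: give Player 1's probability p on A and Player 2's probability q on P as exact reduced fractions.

P1 mixes 2/7 on A; P2 mixes 2/3 on P

P1 indiff ⇒ q·4+(1-q)·8 = q·5+(1-q)·6 ⇒ q(-1) = (1-q)(-2) ⇒ q = 2/3
P2 indiff ⇒ p·0+(1-p)·9 = p·10+(1-p)·5 ⇒ p(-10) = (1-p)(-4) ⇒ p = 2/7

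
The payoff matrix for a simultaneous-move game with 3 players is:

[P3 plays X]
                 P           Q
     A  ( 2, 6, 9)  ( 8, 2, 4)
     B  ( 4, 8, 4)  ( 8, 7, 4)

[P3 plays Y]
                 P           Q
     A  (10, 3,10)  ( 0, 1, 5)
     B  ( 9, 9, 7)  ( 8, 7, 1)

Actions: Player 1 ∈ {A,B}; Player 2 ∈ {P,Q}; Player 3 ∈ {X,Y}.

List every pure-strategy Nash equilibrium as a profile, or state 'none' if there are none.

Nash profiles: (A,P,Y)

(A,P,X): not NE [P1→B gives 4>2; P3→Y gives 10>9]
(A,P,Y): NE
(A,Q,X): not NE [P2→P gives 6>2; P3→Y gives 5>4]
(A,Q,Y): not NE [P1→B gives 8>0; P2→P gives 3>1]
(B,P,X): not NE [P3→Y gives 7>4]
(B,P,Y): not NE [P1→A gives 10>9]
(B,Q,X): not NE [P2→P gives 8>7]
(B,Q,Y): not NE [P2→P gives 9>7; P3→X gives 4>1]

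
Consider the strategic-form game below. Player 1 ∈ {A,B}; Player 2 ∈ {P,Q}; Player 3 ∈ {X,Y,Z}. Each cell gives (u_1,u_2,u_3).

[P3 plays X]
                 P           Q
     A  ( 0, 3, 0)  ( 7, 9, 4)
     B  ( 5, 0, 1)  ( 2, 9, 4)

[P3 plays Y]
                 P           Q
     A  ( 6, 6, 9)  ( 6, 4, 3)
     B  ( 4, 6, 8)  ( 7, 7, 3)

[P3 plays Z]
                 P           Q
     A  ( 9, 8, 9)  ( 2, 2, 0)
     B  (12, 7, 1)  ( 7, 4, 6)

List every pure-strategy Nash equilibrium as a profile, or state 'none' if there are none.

Nash profiles: (A,P,Y), (A,Q,X)

(A,P,X): not NE [P1→B gives 5>0; P2→Q gives 9>3; P3→Z gives 9>0]
(A,P,Y): NE
(A,P,Z): not NE [P1→B gives 12>9]
(A,Q,X): NE
(A,Q,Y): not NE [P1→B gives 7>6; P2→P gives 6>4; P3→X gives 4>3]
(A,Q,Z): not NE [P1→B gives 7>2; P2→P gives 8>2; P3→X gives 4>0]
(B,P,X): not NE [P2→Q gives 9>0; P3→Y gives 8>1]
(B,P,Y): not NE [P1→A gives 6>4; P2→Q gives 7>6]
(B,P,Z): not NE [P3→Y gives 8>1]
(B,Q,X): not NE [P1→A gives 7>2; P3→Z gives 6>4]
(B,Q,Y): not NE [P3→Z gives 6>3]
(B,Q,Z): not NE [P2→P gives 7>4]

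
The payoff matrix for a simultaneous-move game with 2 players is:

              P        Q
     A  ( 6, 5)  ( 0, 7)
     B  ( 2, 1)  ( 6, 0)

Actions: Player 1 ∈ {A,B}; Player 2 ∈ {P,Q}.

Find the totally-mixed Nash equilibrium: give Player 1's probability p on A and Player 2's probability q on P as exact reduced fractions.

P1 indiff ⇒ q·6+(1-q)·0 = q·2+(1-q)·6 ⇒ q(4) = (1-q)(6) ⇒ q = 3/5
P2 indiff ⇒ p·5+(1-p)·1 = p·7+(1-p)·0 ⇒ p(-2) = (1-p)(-1) ⇒ p = 1/3

p=1/3, q=3/5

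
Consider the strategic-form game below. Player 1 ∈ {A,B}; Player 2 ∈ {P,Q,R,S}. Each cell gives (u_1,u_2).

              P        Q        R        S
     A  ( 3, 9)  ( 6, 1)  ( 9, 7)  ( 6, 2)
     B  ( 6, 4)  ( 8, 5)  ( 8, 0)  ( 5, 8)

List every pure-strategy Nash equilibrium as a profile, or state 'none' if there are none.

No pure NE.

(A,P): not NE [P1→B gives 6>3]
(A,Q): not NE [P1→B gives 8>6; P2→P gives 9>1]
(A,R): not NE [P2→P gives 9>7]
(A,S): not NE [P2→P gives 9>2]
(B,P): not NE [P2→S gives 8>4]
(B,Q): not NE [P2→S gives 8>5]
(B,R): not NE [P1→A gives 9>8; P2→S gives 8>0]
(B,S): not NE [P1→A gives 6>5]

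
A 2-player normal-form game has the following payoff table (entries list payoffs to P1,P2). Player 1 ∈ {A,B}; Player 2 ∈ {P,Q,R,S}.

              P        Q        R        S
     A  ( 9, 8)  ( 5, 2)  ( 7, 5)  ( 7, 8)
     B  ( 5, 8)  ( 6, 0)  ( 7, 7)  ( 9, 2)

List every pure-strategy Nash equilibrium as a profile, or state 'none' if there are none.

PSNE = {(A,P)}

(A,P): NE
(A,Q): not NE [P1→B gives 6>5; P2→S gives 8>2]
(A,R): not NE [P2→S gives 8>5]
(A,S): not NE [P1→B gives 9>7]
(B,P): not NE [P1→A gives 9>5]
(B,Q): not NE [P2→P gives 8>0]
(B,R): not NE [P2→P gives 8>7]
(B,S): not NE [P2→P gives 8>2]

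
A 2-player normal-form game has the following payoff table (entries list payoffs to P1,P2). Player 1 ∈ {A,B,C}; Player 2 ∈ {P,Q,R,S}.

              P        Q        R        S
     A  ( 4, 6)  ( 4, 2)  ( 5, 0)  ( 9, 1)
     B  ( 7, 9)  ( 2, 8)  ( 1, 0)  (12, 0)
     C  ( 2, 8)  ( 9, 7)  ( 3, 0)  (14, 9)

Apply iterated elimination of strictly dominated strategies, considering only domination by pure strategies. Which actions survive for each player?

Survivors P1:{B,C} P2:{P,S}

P2 drop Q (P beats it: A:6>2 B:9>8 C:8>7)
P2 drop R (P beats it: A:6>0 B:9>0 C:8>0)
P1 drop A (B beats it: P:7>4 S:12>9)
P1→{B,C} P2→{P,S}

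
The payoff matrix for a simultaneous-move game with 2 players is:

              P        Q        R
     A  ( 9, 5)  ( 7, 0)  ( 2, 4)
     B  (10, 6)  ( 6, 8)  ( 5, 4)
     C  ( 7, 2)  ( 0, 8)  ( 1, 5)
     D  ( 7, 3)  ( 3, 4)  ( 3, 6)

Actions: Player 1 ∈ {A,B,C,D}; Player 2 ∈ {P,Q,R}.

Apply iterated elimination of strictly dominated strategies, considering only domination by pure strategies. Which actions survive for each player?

P1 drop C (A beats it: P:9>7 Q:7>0 R:2>1)
P1 drop D (B beats it: P:10>7 Q:6>3 R:5>3)
P2 drop R (P beats it: A:5>4 B:6>4)
P1→{A,B} P2→{P,Q}

IESDS → P1:{A,B} P2:{P,Q}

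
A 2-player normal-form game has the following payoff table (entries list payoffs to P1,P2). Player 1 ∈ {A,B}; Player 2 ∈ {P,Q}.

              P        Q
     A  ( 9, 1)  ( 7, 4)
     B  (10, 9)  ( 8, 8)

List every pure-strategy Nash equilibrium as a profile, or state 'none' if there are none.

(A,P): not NE [P1→B gives 10>9; P2→Q gives 4>1]
(A,Q): not NE [P1→B gives 8>7]
(B,P): NE
(B,Q): not NE [P2→P gives 9>8]

NE set: (B,P)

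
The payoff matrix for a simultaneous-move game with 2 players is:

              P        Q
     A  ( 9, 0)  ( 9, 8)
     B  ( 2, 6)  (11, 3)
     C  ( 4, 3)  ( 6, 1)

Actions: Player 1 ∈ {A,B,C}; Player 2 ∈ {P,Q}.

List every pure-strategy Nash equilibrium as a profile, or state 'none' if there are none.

(A,P): not NE [P2→Q gives 8>0]
(A,Q): not NE [P1→B gives 11>9]
(B,P): not NE [P1→A gives 9>2]
(B,Q): not NE [P2→P gives 6>3]
(C,P): not NE [P1→A gives 9>4]
(C,Q): not NE [P1→B gives 11>6; P2→P gives 3>1]

PSNE: ∅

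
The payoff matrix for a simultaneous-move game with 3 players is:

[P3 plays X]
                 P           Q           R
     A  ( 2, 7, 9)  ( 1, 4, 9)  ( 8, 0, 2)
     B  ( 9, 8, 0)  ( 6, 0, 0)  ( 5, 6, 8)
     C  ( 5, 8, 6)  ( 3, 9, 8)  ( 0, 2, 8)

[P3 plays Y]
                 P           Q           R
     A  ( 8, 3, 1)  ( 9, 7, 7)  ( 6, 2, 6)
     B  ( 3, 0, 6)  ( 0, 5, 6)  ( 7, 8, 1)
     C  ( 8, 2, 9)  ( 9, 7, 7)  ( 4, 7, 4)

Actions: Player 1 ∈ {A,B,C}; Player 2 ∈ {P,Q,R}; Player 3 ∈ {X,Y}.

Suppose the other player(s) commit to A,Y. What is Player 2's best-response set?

BR_2 = {Q}

u_2(P vs A,Y) = 3
u_2(Q vs A,Y) = 7
u_2(R vs A,Y) = 2
max payoff 7 at {Q}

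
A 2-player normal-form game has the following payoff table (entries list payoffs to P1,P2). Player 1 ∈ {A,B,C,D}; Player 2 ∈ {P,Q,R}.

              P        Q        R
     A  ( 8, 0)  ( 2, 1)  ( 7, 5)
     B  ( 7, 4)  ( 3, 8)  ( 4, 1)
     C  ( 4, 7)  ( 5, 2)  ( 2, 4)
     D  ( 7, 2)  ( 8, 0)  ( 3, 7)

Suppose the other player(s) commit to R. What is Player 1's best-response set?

u_1(A vs R) = 7
u_1(B vs R) = 4
u_1(C vs R) = 2
u_1(D vs R) = 3
max payoff 7 at {A}

P1 best: {A}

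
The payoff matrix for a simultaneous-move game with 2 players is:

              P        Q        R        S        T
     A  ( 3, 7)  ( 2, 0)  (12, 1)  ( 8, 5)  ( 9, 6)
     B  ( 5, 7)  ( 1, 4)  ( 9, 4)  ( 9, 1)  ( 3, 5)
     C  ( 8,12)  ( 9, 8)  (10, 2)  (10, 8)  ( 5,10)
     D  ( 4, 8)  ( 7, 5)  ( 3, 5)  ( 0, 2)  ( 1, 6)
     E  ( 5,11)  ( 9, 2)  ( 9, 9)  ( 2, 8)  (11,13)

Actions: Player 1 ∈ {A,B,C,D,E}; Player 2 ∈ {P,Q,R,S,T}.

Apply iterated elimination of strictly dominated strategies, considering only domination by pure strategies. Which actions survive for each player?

Remaining: P1:{C,E} P2:{P,T}

P1 drop B (C beats it: P:8>5 Q:9>1 R:10>9 S:10>9 T:5>3)
P1 drop D (C beats it: P:8>4 Q:9>7 R:10>3 S:10>0 T:5>1)
P2 drop Q (P beats it: A:7>0 C:12>8 E:11>2)
P2 drop R (P beats it: A:7>1 C:12>2 E:11>9)
P2 drop S (P beats it: A:7>5 C:12>8 E:11>8)
P1 drop A (E beats it: P:5>3 T:11>9)
P1→{C,E} P2→{P,T}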